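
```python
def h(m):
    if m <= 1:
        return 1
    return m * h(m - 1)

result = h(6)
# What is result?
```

h(6) = 6 * 5 * 4 * 3 * 2 * 1 = 720

Answer: 720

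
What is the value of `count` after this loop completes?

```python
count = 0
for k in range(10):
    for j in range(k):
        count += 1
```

Triangle number: 0+1+2+...+9
`count` takes the values: 0 → 1 → 2 → 3 → 4 → 5 → 6 → 7 → 8 → 9 → 10 → 11 → 12 → 13 → 14 → 15 → 16 → 17 → 18 → 19 → 20 → 21 → 22 → 23 → 24 → 25 → 26 → 27 → 28 → 29 → … → 41 → 42 → 43 → 44 → 45

Answer: 45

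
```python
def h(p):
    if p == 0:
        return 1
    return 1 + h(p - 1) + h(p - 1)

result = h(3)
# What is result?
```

h(p) = 1 + 2·h(p-1), h(0)=1. Closed form: (1+1)·2^3 - 1 = 15.

Answer: 15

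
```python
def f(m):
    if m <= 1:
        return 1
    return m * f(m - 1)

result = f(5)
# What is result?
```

f(5) = 5 * 4 * 3 * 2 * 1 = 120

Answer: 120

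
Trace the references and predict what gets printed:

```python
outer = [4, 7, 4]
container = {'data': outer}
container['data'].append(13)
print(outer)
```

Key concept: dict holds reference to list.
Step by step:
`outer = [4, 7, 4]` → outer = [4, 7, 4]
`container = {'data': outer}` → container = {'data': [4, 7, 4]}
`container['data'].append(13)` → outer = [4, 7, 4, 13]; container = {'data': [4, 7, 4, 13]}
`print(outer)` → prints [4, 7, 4, 13]

Answer: [4, 7, 4, 13]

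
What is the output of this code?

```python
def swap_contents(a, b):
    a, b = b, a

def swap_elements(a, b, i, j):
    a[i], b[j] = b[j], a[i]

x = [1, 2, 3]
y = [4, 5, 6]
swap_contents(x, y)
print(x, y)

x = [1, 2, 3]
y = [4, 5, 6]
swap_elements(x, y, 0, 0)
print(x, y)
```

Key concept: parameter rebinding vs mutation.
Step by step:
`x = [1, 2, 3]` → x = [1, 2, 3]
`y = [4, 5, 6]` → y = [4, 5, 6]
`swap_contents(x, y)` → no visible change to tracked variables
`print(x, y)` → prints [1, 2, 3] [4, 5, 6]
`x = [1, 2, 3]` → x = [1, 2, 3]
`y = [4, 5, 6]` → y = [4, 5, 6]
`swap_elements(x, y, 0, 0)` → x = [4, 2, 3]; y = [1, 5, 6]
`print(x, y)` → prints [4, 2, 3] [1, 5, 6]

Answer:
[1, 2, 3] [4, 5, 6]
[4, 2, 3] [1, 5, 6]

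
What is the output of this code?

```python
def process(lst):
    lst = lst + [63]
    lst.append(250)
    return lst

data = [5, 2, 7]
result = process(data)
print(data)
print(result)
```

Key concept: rebinding parameter vs mutation.
Step by step:
`data = [5, 2, 7]` → data = [5, 2, 7]
`result = process(data)` → result = [5, 2, 7, 63, 250]
`print(data)` → prints [5, 2, 7]
`print(result)` → prints [5, 2, 7, 63, 250]

Answer:
[5, 2, 7]
[5, 2, 7, 63, 250]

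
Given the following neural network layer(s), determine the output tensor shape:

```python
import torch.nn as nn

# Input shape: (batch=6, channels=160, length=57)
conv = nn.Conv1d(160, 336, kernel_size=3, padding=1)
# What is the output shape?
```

Input: (6, 160, 57) -> Output: (6, 336, 57)

Answer: (6, 336, 57)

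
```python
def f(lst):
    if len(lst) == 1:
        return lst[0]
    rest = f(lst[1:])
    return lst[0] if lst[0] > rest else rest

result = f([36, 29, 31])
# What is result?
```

Recursive max over [36, 29, 31] = 36

Answer: 36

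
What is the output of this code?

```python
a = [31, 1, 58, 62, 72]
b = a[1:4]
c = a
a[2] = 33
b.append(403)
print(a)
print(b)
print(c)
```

Key concept: slice vs alias.
Step by step:
`a = [31, 1, 58, 62, 72]` → a = [31, 1, 58, 62, 72]
`b = a[1:4]` → b = [1, 58, 62]
`c = a` → c = [31, 1, 58, 62, 72] (same object as a)
`a[2] = 33` → a = [31, 1, 33, 62, 72] (same object as c); c = [31, 1, 33, 62, 72] (same object as a)
`b.append(403)` → b = [1, 58, 62, 403]
`print(a)` → prints [31, 1, 33, 62, 72]
`print(b)` → prints [1, 58, 62, 403]
`print(c)` → prints [31, 1, 33, 62, 72]

Answer:
[31, 1, 33, 62, 72]
[1, 58, 62, 403]
[31, 1, 33, 62, 72]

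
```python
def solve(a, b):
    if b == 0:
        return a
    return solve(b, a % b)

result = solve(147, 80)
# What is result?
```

solve(147, 80) -> solve(80, 67) -> solve(67, 13) -> solve(13, 2) -> solve(2, 1) -> solve(1, 0) -> 1

Answer: 1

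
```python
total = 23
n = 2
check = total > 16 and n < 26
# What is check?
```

Trace:
`total = 23` → total = 23
`n = 2` → n = 2
`check = total > 16 and n < 26` → check = True
So check = True

Answer: True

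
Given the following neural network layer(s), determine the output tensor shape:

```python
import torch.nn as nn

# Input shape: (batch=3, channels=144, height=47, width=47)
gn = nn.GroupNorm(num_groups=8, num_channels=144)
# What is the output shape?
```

Input: (3, 144, 47, 47) -> Output: (3, 144, 47, 47)

Answer: (3, 144, 47, 47)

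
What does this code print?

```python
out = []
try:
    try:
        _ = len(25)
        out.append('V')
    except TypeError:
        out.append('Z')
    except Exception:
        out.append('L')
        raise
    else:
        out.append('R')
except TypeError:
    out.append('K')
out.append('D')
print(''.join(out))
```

Execution trace: 'Z' (inner except TypeError) → 'D' (after the try/except). Output: ZD

Answer: ZD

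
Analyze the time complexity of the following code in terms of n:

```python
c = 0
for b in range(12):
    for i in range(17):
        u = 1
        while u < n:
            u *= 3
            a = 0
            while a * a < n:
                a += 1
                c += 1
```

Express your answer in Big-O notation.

Each loop level contributes: 1 × 1 × log n × √n. Multiplying the contributions gives O(√n log n).

Answer: O(√n log n)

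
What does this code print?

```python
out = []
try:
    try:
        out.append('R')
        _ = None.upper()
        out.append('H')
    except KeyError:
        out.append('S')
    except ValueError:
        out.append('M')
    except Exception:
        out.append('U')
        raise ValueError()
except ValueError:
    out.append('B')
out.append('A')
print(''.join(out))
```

Execution trace: 'R' (inner try body) → 'U' (inner except Exception) → 'B' (outer except ValueError) → 'A' (after the try/except). Output: RUBA

Answer: RUBA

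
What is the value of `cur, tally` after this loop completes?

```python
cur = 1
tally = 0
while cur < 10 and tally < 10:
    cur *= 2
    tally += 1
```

Double until >= 10 or 10 iterations
`cur, tally` takes the values: (1, 0) → (2, 0) → (2, 1) → (4, 1) → (4, 2) → (8, 2) → (8, 3) → (16, 3) → (16, 4)

Answer: 16, 4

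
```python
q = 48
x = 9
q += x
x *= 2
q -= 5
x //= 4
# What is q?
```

Trace:
`q = 48` → q = 48
`x = 9` → x = 9
`q += x` → q = 57
`x *= 2` → x = 18
`q -= 5` → q = 52
`x //= 4` → x = 4
So q = 52

Answer: 52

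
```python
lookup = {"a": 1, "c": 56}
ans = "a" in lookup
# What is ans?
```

Trace:
`lookup = {"a": 1, "c": 56}` → lookup = {'a': 1, 'c': 56}
`ans = "a" in lookup` → ans = True
So ans = True

Answer: True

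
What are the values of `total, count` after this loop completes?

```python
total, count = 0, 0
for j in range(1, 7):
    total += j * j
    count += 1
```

Sum of squares and count
`total, count` takes the values: (0, 0) → (1, 0) → (1, 1) → (5, 1) → (5, 2) → (14, 2) → (14, 3) → (30, 3) → (30, 4) → (55, 4) → (55, 5) → (91, 5) → (91, 6)

Answer: 91, 6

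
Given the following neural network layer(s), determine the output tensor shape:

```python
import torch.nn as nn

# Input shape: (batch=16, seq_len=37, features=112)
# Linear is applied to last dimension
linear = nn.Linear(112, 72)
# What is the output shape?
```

Input: (16, 37, 112) -> Output: (16, 37, 72)

Answer: (16, 37, 72)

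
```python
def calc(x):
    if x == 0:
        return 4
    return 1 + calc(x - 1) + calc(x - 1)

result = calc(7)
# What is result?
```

calc(x) = 1 + 2·calc(x-1), calc(0)=4. Closed form: (4+1)·2^7 - 1 = 639.

Answer: 639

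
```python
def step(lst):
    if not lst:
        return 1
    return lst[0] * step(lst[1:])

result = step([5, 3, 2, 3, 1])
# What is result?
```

Product over [5, 3, 2, 3, 1] = 5 * 3 * 2 * 3 * 1 = 90

Answer: 90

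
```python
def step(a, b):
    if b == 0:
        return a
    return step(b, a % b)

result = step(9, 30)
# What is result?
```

step(9, 30) -> step(30, 9) -> step(9, 3) -> step(3, 0) -> 3

Answer: 3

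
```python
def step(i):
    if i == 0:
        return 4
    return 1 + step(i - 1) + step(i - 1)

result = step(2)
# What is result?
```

step(i) = 1 + 2·step(i-1), step(0)=4. Closed form: (4+1)·2^2 - 1 = 19.

Answer: 19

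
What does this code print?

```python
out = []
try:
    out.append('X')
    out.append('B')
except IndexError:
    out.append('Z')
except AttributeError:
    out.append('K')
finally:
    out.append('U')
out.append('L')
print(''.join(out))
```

Execution trace: 'X' (try body) → 'B' (try body, no exception) → 'U' (finally) → 'L' (after the try/except). Output: XBUL

Answer: XBUL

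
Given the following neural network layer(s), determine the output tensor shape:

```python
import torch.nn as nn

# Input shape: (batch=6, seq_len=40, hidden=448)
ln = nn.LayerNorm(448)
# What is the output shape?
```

Input: (6, 40, 448) -> Output: (6, 40, 448)

Answer: (6, 40, 448)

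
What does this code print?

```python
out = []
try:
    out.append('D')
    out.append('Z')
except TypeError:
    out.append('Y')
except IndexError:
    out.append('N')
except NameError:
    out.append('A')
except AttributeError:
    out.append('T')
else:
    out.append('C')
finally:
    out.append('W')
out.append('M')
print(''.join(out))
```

Execution trace: 'D' (try body) → 'Z' (try body, no exception) → 'C' (else) → 'W' (finally) → 'M' (after the try/except). Output: DZCWM

Answer: DZCWM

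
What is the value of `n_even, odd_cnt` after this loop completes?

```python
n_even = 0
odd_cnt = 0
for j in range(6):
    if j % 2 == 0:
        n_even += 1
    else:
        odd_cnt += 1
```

Count evens and odds in range(6)
`n_even, odd_cnt` takes the values: (0, 0) → (1, 0) → (1, 1) → (2, 1) → (2, 2) → (3, 2) → (3, 3)

Answer: 3, 3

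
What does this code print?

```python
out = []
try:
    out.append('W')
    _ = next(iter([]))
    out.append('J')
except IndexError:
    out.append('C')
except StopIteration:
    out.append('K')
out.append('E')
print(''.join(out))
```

Execution trace: 'W' (try body) → 'K' (except StopIteration) → 'E' (after the try/except). Output: WKE

Answer: WKE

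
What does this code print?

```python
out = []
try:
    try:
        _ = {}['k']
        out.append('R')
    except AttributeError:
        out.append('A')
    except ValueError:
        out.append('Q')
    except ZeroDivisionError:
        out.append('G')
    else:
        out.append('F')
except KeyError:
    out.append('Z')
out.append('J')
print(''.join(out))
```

Execution trace: 'Z' (outer except KeyError) → 'J' (after the try/except). Output: ZJ

Answer: ZJ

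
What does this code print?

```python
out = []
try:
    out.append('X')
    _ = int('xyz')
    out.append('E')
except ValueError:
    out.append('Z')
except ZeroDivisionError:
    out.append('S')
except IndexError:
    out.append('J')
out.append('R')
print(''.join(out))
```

Execution trace: 'X' (try body) → 'Z' (except ValueError) → 'R' (after the try/except). Output: XZR

Answer: XZR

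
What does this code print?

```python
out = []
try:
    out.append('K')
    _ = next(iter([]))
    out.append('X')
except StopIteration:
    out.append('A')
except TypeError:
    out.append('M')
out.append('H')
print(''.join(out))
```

Execution trace: 'K' (try body) → 'A' (except StopIteration) → 'H' (after the try/except). Output: KAH

Answer: KAH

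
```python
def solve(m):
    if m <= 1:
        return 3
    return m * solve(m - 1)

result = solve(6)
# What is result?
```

solve(6) = 6 * 5 * 4 * 3 * 2 * 3 = 2160

Answer: 2160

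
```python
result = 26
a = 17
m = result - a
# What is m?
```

Trace:
`result = 26` → result = 26
`a = 17` → a = 17
`m = result - a` → m = 9
So m = 9

Answer: 9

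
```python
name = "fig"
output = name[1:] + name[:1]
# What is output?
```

Trace:
`name = "fig"` → name = 'fig'
`output = name[1:] + name[:1]` → output = 'igf'
So output = 'igf'

Answer: 'igf'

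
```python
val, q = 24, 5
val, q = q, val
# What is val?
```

Trace:
`val, q = 24, 5` → val = 24; q = 5
`val, q = q, val` → val = 5; q = 24
So val = 5

Answer: 5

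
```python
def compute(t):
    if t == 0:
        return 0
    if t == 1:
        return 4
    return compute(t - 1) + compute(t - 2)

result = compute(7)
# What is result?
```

Build up from base cases: compute(0)=0, compute(1)=4, compute(2)=4, compute(3)=8, compute(4)=12, compute(5)=20, compute(6)=32, ..., compute(7)=52

Answer: 52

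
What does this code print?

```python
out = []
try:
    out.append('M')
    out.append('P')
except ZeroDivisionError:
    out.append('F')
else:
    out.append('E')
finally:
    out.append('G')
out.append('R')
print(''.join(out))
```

Execution trace: 'M' (try body) → 'P' (try body, no exception) → 'E' (else) → 'G' (finally) → 'R' (after the try/except). Output: MPEGR

Answer: MPEGR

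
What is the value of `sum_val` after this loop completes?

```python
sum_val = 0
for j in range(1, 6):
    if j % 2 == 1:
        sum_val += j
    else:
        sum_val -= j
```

Add odd, subtract even
`sum_val` takes the values: 0 → 1 → -1 → 2 → -2 → 3

Answer: 3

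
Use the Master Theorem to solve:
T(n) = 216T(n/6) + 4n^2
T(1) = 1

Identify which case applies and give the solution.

a=216, b=6, f(n)=4n^2. log_6(216) = 3. Since c=2 < 3, Case 1 applies: T(n) = Θ(n^log_b(a)) = O(n^3).

Answer: O(n^3) - Case 1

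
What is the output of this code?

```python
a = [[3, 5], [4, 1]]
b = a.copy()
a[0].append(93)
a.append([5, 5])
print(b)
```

Key concept: shallow copy with nested lists.
Step by step:
`a = [[3, 5], [4, 1]]` → a = [[3, 5], [4, 1]]
`b = a.copy()` → b = [[3, 5], [4, 1]]
`a[0].append(93)` → a = [[3, 5, 93], [4, 1]]; b = [[3, 5, 93], [4, 1]]
`a.append([5, 5])` → a = [[3, 5, 93], [4, 1], [5, 5]]
`print(b)` → prints [[3, 5, 93], [4, 1]]

Answer: [[3, 5, 93], [4, 1]]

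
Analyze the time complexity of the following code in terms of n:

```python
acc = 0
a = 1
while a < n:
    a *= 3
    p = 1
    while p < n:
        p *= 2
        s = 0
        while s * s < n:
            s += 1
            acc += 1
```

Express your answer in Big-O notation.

Each loop level contributes: log n × log n × √n. Multiplying the contributions gives O(√n log² n).

Answer: O(√n log² n)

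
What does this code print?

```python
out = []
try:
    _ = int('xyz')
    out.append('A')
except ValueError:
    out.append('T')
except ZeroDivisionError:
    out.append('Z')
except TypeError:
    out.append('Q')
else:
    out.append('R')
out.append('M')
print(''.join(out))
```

Execution trace: 'T' (except ValueError) → 'M' (after the try/except). Output: TM

Answer: TM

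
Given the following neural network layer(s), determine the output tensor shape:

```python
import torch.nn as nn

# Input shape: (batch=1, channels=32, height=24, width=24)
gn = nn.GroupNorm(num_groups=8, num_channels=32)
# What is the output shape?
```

Input: (1, 32, 24, 24) -> Output: (1, 32, 24, 24)

Answer: (1, 32, 24, 24)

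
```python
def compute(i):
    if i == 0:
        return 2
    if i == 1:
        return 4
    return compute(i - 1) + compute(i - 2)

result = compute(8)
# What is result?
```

Build up from base cases: compute(0)=2, compute(1)=4, compute(2)=6, compute(3)=10, compute(4)=16, compute(5)=26, compute(6)=42, ..., compute(8)=110

Answer: 110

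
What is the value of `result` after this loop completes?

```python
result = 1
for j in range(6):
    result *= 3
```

3^6 = 729
`result` takes the values: 1 → 3 → 9 → 27 → 81 → 243 → 729

Answer: 729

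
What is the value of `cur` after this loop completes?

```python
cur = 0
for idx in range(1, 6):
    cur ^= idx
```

XOR of 1 to 5
`cur` takes the values: 0 → 1 → 3 → 0 → 4 → 1

Answer: 1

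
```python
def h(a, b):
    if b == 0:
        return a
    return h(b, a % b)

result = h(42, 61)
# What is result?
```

h(42, 61) -> h(61, 42) -> h(42, 19) -> h(19, 4) -> h(4, 3) -> h(3, 1) -> h(1, 0) -> 1

Answer: 1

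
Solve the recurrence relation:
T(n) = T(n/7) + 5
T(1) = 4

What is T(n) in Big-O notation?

Each step divides n by 7 and adds 5. After log_7(n) steps we reach T(1)=4. So T(n) = 5·log_7(n) + 4 = O(log n).

Answer: O(log n)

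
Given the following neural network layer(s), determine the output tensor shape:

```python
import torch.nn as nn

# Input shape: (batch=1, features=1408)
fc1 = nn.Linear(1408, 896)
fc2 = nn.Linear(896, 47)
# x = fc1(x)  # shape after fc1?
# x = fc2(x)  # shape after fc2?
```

Input: (1, 1408) -> after fc1: (1, 896) -> Output: (1, 47)

Answer: (1, 47)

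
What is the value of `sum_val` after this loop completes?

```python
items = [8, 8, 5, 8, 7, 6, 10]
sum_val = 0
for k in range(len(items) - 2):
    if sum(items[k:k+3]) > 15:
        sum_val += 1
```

Count windows with sum > 15
`sum_val` takes the values: 0 → 1 → 2 → 3 → 4 → 5

Answer: 5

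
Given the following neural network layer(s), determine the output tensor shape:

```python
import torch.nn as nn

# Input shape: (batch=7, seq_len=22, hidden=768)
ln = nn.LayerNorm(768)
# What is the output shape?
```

Input: (7, 22, 768) -> Output: (7, 22, 768)

Answer: (7, 22, 768)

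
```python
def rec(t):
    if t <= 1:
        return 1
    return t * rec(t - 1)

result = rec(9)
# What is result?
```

rec(9) = 9 * 8 * 7 * 6 * 5 * 4 * 3 * 2 * 1 = 362880

Answer: 362880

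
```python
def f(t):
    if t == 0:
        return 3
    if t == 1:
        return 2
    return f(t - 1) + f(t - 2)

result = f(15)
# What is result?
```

Build up from base cases: f(0)=3, f(1)=2, f(2)=5, f(3)=7, f(4)=12, f(5)=19, f(6)=31, ..., f(15)=2351

Answer: 2351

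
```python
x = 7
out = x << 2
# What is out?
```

Trace:
`x = 7` → x = 7
`out = x << 2` → out = 28
So out = 28

Answer: 28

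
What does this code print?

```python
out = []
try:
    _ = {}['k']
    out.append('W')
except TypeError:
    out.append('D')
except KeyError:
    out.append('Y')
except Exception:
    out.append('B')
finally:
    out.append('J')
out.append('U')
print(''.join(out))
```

Execution trace: 'Y' (except KeyError) → 'J' (finally) → 'U' (after the try/except). Output: YJU

Answer: YJU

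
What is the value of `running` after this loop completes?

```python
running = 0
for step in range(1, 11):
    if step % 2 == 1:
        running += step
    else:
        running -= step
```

Add odd, subtract even
`running` takes the values: 0 → 1 → -1 → 2 → -2 → 3 → -3 → 4 → -4 → 5 → -5

Answer: -5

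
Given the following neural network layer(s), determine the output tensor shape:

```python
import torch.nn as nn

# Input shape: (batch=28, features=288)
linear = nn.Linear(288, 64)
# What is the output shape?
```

Input: (28, 288) -> Output: (28, 64)

Answer: (28, 64)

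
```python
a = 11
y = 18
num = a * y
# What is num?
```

Trace:
`a = 11` → a = 11
`y = 18` → y = 18
`num = a * y` → num = 198
So num = 198

Answer: 198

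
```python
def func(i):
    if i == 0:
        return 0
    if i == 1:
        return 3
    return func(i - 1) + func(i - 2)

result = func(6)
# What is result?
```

Build up from base cases: func(0)=0, func(1)=3, func(2)=3, func(3)=6, func(4)=9, func(5)=15, func(6)=24

Answer: 24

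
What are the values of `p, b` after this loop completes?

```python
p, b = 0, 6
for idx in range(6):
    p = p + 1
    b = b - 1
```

p goes 0→6, b goes 6→0
`p, b` takes the values: (0, 6) → (1, 6) → (1, 5) → (2, 5) → (2, 4) → (3, 4) → (3, 3) → (4, 3) → (4, 2) → (5, 2) → (5, 1) → (6, 1) → (6, 0)

Answer: 6, 0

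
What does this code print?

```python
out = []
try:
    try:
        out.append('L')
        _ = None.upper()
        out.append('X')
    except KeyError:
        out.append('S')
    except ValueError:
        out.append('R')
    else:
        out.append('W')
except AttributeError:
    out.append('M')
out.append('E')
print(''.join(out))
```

Execution trace: 'L' (try body) → 'M' (outer except AttributeError) → 'E' (after the try/except). Output: LME

Answer: LME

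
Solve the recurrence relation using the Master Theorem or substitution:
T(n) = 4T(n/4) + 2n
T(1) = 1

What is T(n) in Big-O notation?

By Master Theorem: a=4, b=4, f(n)=2n. Since log_4(4) = 1 and f(n) = Θ(n^1), Case 2 applies. T(n) = O(n log n).

Answer: O(n log n)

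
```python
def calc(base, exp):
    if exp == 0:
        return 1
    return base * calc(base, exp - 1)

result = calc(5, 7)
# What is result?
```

calc(5, 7) = 5 * 5 * 5 * 5 * 5 * 5 * 5 = 78125

Answer: 78125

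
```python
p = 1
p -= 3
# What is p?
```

Trace:
`p = 1` → p = 1
`p -= 3` → p = -2
So p = -2

Answer: -2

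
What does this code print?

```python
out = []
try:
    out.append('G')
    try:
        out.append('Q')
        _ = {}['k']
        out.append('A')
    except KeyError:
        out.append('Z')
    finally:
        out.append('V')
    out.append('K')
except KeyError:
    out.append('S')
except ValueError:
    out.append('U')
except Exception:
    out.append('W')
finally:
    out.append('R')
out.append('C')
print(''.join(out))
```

Execution trace: 'G' (try body) → 'Q' (inner try body) → 'Z' (inner except KeyError) → 'V' (inner finally) → 'K' (try body, no exception) → 'R' (finally) → 'C' (after the try/except). Output: GQZVKRC

Answer: GQZVKRC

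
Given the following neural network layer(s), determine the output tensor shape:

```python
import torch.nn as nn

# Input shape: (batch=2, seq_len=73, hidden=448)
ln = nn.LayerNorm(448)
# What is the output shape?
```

Input: (2, 73, 448) -> Output: (2, 73, 448)

Answer: (2, 73, 448)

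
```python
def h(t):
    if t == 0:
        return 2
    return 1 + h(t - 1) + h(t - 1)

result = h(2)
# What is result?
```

h(t) = 1 + 2·h(t-1), h(0)=2. Closed form: (2+1)·2^2 - 1 = 11.

Answer: 11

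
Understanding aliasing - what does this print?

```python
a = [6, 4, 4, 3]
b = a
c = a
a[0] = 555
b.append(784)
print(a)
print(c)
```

Key concept: multiple aliases.
Step by step:
`a = [6, 4, 4, 3]` → a = [6, 4, 4, 3]
`b = a` → b = [6, 4, 4, 3] (same object as a)
`c = a` → c = [6, 4, 4, 3] (same object as a, b)
`a[0] = 555` → a = [555, 4, 4, 3] (same object as b, c); b = [555, 4, 4, 3] (same object as a, c); c = [555, 4, 4, 3] (same object as a, b)
`b.append(784)` → a = [555, 4, 4, 3, 784] (same object as b, c); b = [555, 4, 4, 3, 784] (same object as a, c); c = [555, 4, 4, 3, 784] (same object as a, b)
`print(a)` → prints [555, 4, 4, 3, 784]
`print(c)` → prints [555, 4, 4, 3, 784]

Answer:
[555, 4, 4, 3, 784]
[555, 4, 4, 3, 784]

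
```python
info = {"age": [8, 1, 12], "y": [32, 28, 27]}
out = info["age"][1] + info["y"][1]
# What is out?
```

Trace:
`info = {"age": [8, 1, 12], "y": [32, 28, 27]}` → info = {'age': [8, 1, 12], 'y': [32, 28, 27]}
`out = info["age"][1] + info["y"][1]` → out = 29
So out = 29

Answer: 29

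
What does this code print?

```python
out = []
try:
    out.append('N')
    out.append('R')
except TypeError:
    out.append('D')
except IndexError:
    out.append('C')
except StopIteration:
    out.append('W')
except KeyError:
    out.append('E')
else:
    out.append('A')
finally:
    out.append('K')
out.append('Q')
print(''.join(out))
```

Execution trace: 'N' (try body) → 'R' (try body, no exception) → 'A' (else) → 'K' (finally) → 'Q' (after the try/except). Output: NRAKQ

Answer: NRAKQ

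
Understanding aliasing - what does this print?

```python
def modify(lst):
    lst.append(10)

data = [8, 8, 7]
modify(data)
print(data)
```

Key concept: function modifies passed list.
Step by step:
`data = [8, 8, 7]` → data = [8, 8, 7]
`modify(data)` → data = [8, 8, 7, 10]
`print(data)` → prints [8, 8, 7, 10]

Answer: [8, 8, 7, 10]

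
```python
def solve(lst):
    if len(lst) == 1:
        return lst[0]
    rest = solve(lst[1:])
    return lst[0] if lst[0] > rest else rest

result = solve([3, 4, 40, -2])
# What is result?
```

Recursive max over [3, 4, 40, -2] = 40

Answer: 40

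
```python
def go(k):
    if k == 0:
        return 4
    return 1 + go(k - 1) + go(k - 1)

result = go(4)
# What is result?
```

go(k) = 1 + 2·go(k-1), go(0)=4. Closed form: (4+1)·2^4 - 1 = 79.

Answer: 79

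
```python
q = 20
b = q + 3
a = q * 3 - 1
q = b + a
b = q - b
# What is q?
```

Trace:
`q = 20` → q = 20
`b = q + 3` → b = 23
`a = q * 3 - 1` → a = 59
`q = b + a` → q = 82
`b = q - b` → b = 59
So q = 82

Answer: 82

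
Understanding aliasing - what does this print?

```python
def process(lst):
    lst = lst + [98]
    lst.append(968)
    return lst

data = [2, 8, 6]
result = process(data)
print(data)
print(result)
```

Key concept: rebinding parameter vs mutation.
Step by step:
`data = [2, 8, 6]` → data = [2, 8, 6]
`result = process(data)` → result = [2, 8, 6, 98, 968]
`print(data)` → prints [2, 8, 6]
`print(result)` → prints [2, 8, 6, 98, 968]

Answer:
[2, 8, 6]
[2, 8, 6, 98, 968]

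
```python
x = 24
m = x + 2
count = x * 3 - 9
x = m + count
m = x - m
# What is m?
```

Trace:
`x = 24` → x = 24
`m = x + 2` → m = 26
`count = x * 3 - 9` → count = 63
`x = m + count` → x = 89
`m = x - m` → m = 63
So m = 63

Answer: 63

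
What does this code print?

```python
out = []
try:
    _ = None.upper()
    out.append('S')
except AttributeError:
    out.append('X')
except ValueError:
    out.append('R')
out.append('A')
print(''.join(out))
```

Execution trace: 'X' (except AttributeError) → 'A' (after the try/except). Output: XA

Answer: XA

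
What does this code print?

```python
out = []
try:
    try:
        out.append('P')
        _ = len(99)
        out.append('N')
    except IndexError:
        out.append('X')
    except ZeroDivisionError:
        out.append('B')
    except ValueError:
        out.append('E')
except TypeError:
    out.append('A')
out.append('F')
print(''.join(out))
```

Execution trace: 'P' (try body) → 'A' (outer except TypeError) → 'F' (after the try/except). Output: PAF

Answer: PAF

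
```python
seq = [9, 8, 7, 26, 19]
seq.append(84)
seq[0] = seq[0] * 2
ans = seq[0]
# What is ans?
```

Trace:
`seq = [9, 8, 7, 26, 19]` → seq = [9, 8, 7, 26, 19]
`seq.append(84)` → seq = [9, 8, 7, 26, 19, 84]
`seq[0] = seq[0] * 2` → seq = [18, 8, 7, 26, 19, 84]
`ans = seq[0]` → ans = 18
So ans = 18

Answer: 18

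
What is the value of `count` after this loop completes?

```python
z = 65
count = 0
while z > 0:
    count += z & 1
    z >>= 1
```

Count set bits in 65 (binary: 0b1000001)
`count` takes the values: 0 → 1 → 2

Answer: 2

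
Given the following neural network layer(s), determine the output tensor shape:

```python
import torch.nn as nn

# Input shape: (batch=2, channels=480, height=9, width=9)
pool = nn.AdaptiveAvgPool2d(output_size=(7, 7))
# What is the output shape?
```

Input: (2, 480, 9, 9) -> Output: (2, 480, 7, 7)

Answer: (2, 480, 7, 7)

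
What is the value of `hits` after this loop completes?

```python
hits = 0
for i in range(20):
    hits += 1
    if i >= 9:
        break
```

Loop breaks when i reaches 9, hits is 10
`hits` takes the values: 0 → 1 → 2 → 3 → 4 → 5 → 6 → 7 → 8 → 9 → 10

Answer: 10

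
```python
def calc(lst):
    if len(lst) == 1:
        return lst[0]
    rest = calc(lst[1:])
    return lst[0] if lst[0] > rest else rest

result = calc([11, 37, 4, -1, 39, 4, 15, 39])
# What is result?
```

Recursive max over [11, 37, 4, -1, 39, 4, 15, 39] = 39

Answer: 39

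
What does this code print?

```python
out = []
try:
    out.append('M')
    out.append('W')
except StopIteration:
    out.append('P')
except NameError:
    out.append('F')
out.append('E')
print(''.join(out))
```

Execution trace: 'M' (try body) → 'W' (try body, no exception) → 'E' (after the try/except). Output: MWE

Answer: MWE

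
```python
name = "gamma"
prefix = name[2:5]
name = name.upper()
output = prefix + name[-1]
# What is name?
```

Trace:
`name = "gamma"` → name = 'gamma'
`prefix = name[2:5]` → prefix = 'mma'
`name = name.upper()` → name = 'GAMMA'
`output = prefix + name[-1]` → output = 'mmaA'
So name = 'GAMMA'

Answer: 'GAMMA'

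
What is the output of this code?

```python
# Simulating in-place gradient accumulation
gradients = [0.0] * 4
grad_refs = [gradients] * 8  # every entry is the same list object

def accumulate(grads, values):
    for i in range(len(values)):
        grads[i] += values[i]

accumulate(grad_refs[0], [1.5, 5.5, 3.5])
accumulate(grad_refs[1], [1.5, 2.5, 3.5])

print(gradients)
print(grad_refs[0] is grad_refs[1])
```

Key concept: gradient accumulation aliasing.
Step by step:
`gradients = [0.0] * 4` → gradients = [0.0, 0.0, 0.0, 0.0]
`grad_refs = [gradients] * 8` → grad_refs = [[0.0, 0.0, 0.0, 0.0], [0.0, 0.0, 0.0, 0.0], [0.0, 0.0, 0.0, 0.0], [0.0, 0.0, 0.0, 0.0], [0.0, 0.0, 0.0, 0.0], [0.0, 0.0, 0.0, 0.0], [0.0, 0.0, 0.0, 0.0], [0.0, 0.0, 0.0, 0.0]]
`accumulate(grad_refs[0], [1.5, 5.5, 3.5])` → gradients = [1.5, 5.5, 3.5, 0.0]; grad_refs = [[1.5, 5.5, 3.5, 0.0], [1.5, 5.5, 3.5, 0.0], [1.5, 5.5, 3.5, 0.0], [1.5, 5.5, 3.5, 0.0], [1.5, 5.5, 3.5, 0.0], [1.5, 5.5, 3.5, 0.0], [1.5, 5.5, 3.5, 0.0], [1.5, 5.5, 3.5, 0.0]]
`accumulate(grad_refs[1], [1.5, 2.5, 3.5])` → gradients = [3.0, 8.0, 7.0, 0.0]; grad_refs = [[3.0, 8.0, 7.0, 0.0], [3.0, 8.0, 7.0, 0.0], [3.0, 8.0, 7.0, 0.0], [3.0, 8.0, 7.0, 0.0], [3.0, 8.0, 7.0, 0.0], [3.0, 8.0, 7.0, 0.0], [3.0, 8.0, 7.0, 0.0], [3.0, 8.0, 7.0, 0.0]]
`print(gradients)` → prints [3.0, 8.0, 7.0, 0.0]
`print(grad_refs[0] is grad_refs[1])` → prints True

Answer:
[3.0, 8.0, 7.0, 0.0]
True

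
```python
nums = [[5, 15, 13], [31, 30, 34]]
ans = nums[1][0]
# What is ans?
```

Trace:
`nums = [[5, 15, 13], [31, 30, 34]]` → nums = [[5, 15, 13], [31, 30, 34]]
`ans = nums[1][0]` → ans = 31
So ans = 31

Answer: 31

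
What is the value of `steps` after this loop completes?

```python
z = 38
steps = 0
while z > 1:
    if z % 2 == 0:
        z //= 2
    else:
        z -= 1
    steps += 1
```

Steps to reduce 38 to 1
`steps` takes the values: 0 → 1 → 2 → 3 → 4 → 5 → 6 → 7

Answer: 7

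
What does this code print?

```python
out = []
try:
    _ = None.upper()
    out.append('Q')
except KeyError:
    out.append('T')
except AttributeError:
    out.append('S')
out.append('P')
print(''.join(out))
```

Execution trace: 'S' (except AttributeError) → 'P' (after the try/except). Output: SP

Answer: SP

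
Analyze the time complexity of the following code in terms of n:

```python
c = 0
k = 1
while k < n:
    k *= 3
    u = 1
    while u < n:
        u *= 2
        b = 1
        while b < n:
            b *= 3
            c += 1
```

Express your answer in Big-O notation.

Each loop level contributes: log n × log n × log n. Multiplying the contributions gives O(log^3 n).

Answer: O(log^3 n)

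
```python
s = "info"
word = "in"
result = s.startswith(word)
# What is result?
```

Trace:
`s = "info"` → s = 'info'
`word = "in"` → word = 'in'
`result = s.startswith(word)` → result = True
So result = True

Answer: True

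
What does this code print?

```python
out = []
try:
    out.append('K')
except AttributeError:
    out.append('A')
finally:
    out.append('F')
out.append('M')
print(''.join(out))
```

Execution trace: 'K' (try body, no exception) → 'F' (finally) → 'M' (after the try/except). Output: KFM

Answer: KFM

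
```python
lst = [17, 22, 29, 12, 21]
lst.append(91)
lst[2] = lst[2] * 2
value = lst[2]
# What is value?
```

Trace:
`lst = [17, 22, 29, 12, 21]` → lst = [17, 22, 29, 12, 21]
`lst.append(91)` → lst = [17, 22, 29, 12, 21, 91]
`lst[2] = lst[2] * 2` → lst = [17, 22, 58, 12, 21, 91]
`value = lst[2]` → value = 58
So value = 58

Answer: 58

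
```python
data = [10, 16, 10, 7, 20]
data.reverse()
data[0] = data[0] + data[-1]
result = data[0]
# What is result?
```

Trace:
`data = [10, 16, 10, 7, 20]` → data = [10, 16, 10, 7, 20]
`data.reverse()` → data = [20, 7, 10, 16, 10]
`data[0] = data[0] + data[-1]` → data = [30, 7, 10, 16, 10]
`result = data[0]` → result = 30
So result = 30

Answer: 30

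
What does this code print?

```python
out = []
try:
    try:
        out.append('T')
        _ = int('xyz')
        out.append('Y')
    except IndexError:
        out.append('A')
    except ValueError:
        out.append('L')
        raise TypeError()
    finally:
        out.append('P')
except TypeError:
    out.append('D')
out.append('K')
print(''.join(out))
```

Execution trace: 'T' (inner try body) → 'L' (inner except ValueError) → 'P' (inner finally) → 'D' (outer except TypeError) → 'K' (after the try/except). Output: TLPDK

Answer: TLPDK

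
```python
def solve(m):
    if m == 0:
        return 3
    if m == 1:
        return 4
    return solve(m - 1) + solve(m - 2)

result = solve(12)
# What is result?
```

Build up from base cases: solve(0)=3, solve(1)=4, solve(2)=7, solve(3)=11, solve(4)=18, solve(5)=29, solve(6)=47, ..., solve(12)=843

Answer: 843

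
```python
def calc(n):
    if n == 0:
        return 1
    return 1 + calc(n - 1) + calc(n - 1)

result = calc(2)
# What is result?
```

calc(n) = 1 + 2·calc(n-1), calc(0)=1. Closed form: (1+1)·2^2 - 1 = 7.

Answer: 7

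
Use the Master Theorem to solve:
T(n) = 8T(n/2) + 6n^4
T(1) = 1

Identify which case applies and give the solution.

a=8, b=2, f(n)=6n^4. log_2(8) = 3. Since c=4 > 3 and the regularity condition holds (8(n/2)^4 = (8/2^4)n^4 with 8/2^4 < 1), Case 3 applies: T(n) = Θ(f(n)) = O(n^4).

Answer: O(n^4) - Case 3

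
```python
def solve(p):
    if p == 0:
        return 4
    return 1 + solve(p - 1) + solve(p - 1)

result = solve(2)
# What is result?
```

solve(p) = 1 + 2·solve(p-1), solve(0)=4. Closed form: (4+1)·2^2 - 1 = 19.

Answer: 19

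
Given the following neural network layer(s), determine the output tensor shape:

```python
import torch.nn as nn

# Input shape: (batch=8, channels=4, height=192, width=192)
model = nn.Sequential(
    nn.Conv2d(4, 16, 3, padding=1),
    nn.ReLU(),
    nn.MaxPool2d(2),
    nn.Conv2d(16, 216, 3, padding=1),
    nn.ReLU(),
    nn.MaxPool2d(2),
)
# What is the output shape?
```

Input: (8, 4, 192, 192) -> after first Conv2d: (8, 16, 192, 192) -> after first MaxPool2d: (8, 16, 96, 96) -> after second Conv2d: (8, 216, 96, 96) -> Output: (8, 216, 48, 48)

Answer: (8, 216, 48, 48)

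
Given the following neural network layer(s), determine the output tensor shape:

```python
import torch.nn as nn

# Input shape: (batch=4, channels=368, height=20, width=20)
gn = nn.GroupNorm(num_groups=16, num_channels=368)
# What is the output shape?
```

Input: (4, 368, 20, 20) -> Output: (4, 368, 20, 20)

Answer: (4, 368, 20, 20)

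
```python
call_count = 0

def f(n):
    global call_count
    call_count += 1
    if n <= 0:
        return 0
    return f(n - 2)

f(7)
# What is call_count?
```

Linear recursion stepping by 2: 5 calls from n=7 down to ≤0.

Answer: 5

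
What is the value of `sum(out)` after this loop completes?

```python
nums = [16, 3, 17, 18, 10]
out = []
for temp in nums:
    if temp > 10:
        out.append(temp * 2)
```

Sum of doubled values > 10
`out` takes the values: [] → [32] → [32, 34] → [32, 34, 36]
So `sum(out)` = 102

Answer: 102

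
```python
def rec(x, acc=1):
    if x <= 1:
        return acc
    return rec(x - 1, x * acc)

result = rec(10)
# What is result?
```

Accumulator trace (n, acc): (10, 1) -> (9, 10) -> (8, 90) -> (7, 720) -> (6, 5040) -> (5, 30240) -> (4, 151200) -> (3, 604800) -> (2, 1814400) -> (1, 3628800) -> return 3628800

Answer: 3628800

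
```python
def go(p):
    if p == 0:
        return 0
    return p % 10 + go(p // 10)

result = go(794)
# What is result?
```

Sum of digits of 794: 4 + 9 + 7 = 20

Answer: 20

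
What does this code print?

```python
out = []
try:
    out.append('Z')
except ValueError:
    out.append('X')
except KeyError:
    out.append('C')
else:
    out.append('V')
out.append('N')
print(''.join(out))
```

Execution trace: 'Z' (try body, no exception) → 'V' (else) → 'N' (after the try/except). Output: ZVN

Answer: ZVN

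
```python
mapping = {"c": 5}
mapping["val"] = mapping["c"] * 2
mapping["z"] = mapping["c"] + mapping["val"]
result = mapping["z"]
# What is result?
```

Trace:
`mapping = {"c": 5}` → mapping = {'c': 5}
`mapping["val"] = mapping["c"] * 2` → mapping = {'c': 5, 'val': 10}
`mapping["z"] = mapping["c"] + mapping["val"]` → mapping = {'c': 5, 'val': 10, 'z': 15}
`result = mapping["z"]` → result = 15
So result = 15

Answer: 15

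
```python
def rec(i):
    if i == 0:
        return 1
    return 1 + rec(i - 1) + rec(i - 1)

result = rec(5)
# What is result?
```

rec(i) = 1 + 2·rec(i-1), rec(0)=1. Closed form: (1+1)·2^5 - 1 = 63.

Answer: 63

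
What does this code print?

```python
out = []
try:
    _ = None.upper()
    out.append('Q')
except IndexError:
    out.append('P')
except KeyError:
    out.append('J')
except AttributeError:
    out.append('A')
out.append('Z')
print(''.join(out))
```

Execution trace: 'A' (except AttributeError) → 'Z' (after the try/except). Output: AZ

Answer: AZ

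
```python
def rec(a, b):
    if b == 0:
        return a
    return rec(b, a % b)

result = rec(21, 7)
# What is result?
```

rec(21, 7) -> rec(7, 0) -> 7

Answer: 7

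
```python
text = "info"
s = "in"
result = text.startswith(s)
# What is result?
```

Trace:
`text = "info"` → text = 'info'
`s = "in"` → s = 'in'
`result = text.startswith(s)` → result = True
So result = True

Answer: True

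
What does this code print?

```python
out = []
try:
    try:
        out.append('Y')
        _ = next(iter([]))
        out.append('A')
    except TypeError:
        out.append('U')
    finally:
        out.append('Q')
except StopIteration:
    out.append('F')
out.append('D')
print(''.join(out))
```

Execution trace: 'Y' (inner try body) → 'Q' (inner finally) → 'F' (outer except StopIteration) → 'D' (after the try/except). Output: YQFD

Answer: YQFD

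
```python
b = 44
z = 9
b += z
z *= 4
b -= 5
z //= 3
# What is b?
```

Trace:
`b = 44` → b = 44
`z = 9` → z = 9
`b += z` → b = 53
`z *= 4` → z = 36
`b -= 5` → b = 48
`z //= 3` → z = 12
So b = 48

Answer: 48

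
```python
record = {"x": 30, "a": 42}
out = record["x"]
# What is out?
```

Trace:
`record = {"x": 30, "a": 42}` → record = {'x': 30, 'a': 42}
`out = record["x"]` → out = 30
So out = 30

Answer: 30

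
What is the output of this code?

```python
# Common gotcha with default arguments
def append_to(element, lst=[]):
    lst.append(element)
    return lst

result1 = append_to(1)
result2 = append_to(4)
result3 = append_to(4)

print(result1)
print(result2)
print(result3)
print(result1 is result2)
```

Key concept: mutable default argument gotcha.
Step by step:
`result1 = append_to(1)` → result1 = [1]
`result2 = append_to(4)` → result1 = [1, 4] (same object as result2); result2 = [1, 4] (same object as result1)
`result3 = append_to(4)` → result1 = [1, 4, 4] (same object as result2, result3); result2 = [1, 4, 4] (same object as result1, result3); result3 = [1, 4, 4] (same object as result1, result2)
`print(result1)` → prints [1, 4, 4]
`print(result2)` → prints [1, 4, 4]
`print(result3)` → prints [1, 4, 4]
`print(result1 is result2)` → prints True

Answer:
[1, 4, 4]
[1, 4, 4]
[1, 4, 4]
True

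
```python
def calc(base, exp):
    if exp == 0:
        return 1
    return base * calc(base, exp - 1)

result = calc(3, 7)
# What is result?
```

calc(3, 7) = 3 * 3 * 3 * 3 * 3 * 3 * 3 = 2187

Answer: 2187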